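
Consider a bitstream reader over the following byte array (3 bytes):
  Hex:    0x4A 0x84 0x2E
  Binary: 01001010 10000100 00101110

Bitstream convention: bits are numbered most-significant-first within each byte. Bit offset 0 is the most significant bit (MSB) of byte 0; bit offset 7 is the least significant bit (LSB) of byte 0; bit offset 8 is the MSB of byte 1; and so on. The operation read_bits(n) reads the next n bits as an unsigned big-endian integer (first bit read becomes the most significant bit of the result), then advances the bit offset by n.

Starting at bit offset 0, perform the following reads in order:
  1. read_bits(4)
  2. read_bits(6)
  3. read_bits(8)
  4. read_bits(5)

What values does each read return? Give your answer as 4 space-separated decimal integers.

Answer: 4 42 16 23

Derivation:
Read 1: bits[0:4] width=4 -> value=4 (bin 0100); offset now 4 = byte 0 bit 4; 20 bits remain
Read 2: bits[4:10] width=6 -> value=42 (bin 101010); offset now 10 = byte 1 bit 2; 14 bits remain
Read 3: bits[10:18] width=8 -> value=16 (bin 00010000); offset now 18 = byte 2 bit 2; 6 bits remain
Read 4: bits[18:23] width=5 -> value=23 (bin 10111); offset now 23 = byte 2 bit 7; 1 bits remain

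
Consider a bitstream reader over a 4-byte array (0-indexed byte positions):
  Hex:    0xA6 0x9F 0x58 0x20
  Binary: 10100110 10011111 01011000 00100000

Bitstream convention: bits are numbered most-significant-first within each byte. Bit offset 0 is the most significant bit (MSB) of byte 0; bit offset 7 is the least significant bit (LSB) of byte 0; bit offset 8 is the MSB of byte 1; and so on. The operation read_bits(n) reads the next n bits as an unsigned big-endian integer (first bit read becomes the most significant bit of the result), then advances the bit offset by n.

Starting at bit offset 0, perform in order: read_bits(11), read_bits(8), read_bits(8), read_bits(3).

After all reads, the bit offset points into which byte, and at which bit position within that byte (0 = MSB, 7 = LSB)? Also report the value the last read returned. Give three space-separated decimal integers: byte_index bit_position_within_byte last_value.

Answer: 3 6 0

Derivation:
Read 1: bits[0:11] width=11 -> value=1332 (bin 10100110100); offset now 11 = byte 1 bit 3; 21 bits remain
Read 2: bits[11:19] width=8 -> value=250 (bin 11111010); offset now 19 = byte 2 bit 3; 13 bits remain
Read 3: bits[19:27] width=8 -> value=193 (bin 11000001); offset now 27 = byte 3 bit 3; 5 bits remain
Read 4: bits[27:30] width=3 -> value=0 (bin 000); offset now 30 = byte 3 bit 6; 2 bits remain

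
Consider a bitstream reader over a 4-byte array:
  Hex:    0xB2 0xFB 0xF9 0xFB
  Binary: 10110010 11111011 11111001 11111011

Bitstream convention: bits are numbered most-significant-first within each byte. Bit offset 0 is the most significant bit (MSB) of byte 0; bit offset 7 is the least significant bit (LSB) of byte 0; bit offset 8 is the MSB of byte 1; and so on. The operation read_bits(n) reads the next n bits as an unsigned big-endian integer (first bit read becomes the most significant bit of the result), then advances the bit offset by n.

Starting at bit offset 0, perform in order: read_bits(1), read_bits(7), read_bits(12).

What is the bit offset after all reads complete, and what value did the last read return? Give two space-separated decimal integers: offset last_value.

Answer: 20 4031

Derivation:
Read 1: bits[0:1] width=1 -> value=1 (bin 1); offset now 1 = byte 0 bit 1; 31 bits remain
Read 2: bits[1:8] width=7 -> value=50 (bin 0110010); offset now 8 = byte 1 bit 0; 24 bits remain
Read 3: bits[8:20] width=12 -> value=4031 (bin 111110111111); offset now 20 = byte 2 bit 4; 12 bits remain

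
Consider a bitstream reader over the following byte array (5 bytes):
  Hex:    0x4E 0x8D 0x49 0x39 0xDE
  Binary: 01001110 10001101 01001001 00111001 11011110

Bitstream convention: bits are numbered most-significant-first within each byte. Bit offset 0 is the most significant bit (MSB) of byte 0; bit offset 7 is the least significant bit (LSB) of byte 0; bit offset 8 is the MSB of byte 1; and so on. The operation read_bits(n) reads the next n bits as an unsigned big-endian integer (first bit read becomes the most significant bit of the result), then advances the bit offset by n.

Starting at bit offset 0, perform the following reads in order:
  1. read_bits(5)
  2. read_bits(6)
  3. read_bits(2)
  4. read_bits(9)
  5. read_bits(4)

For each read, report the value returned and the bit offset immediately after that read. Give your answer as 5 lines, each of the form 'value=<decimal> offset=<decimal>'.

Answer: value=9 offset=5
value=52 offset=11
value=1 offset=13
value=338 offset=22
value=4 offset=26

Derivation:
Read 1: bits[0:5] width=5 -> value=9 (bin 01001); offset now 5 = byte 0 bit 5; 35 bits remain
Read 2: bits[5:11] width=6 -> value=52 (bin 110100); offset now 11 = byte 1 bit 3; 29 bits remain
Read 3: bits[11:13] width=2 -> value=1 (bin 01); offset now 13 = byte 1 bit 5; 27 bits remain
Read 4: bits[13:22] width=9 -> value=338 (bin 101010010); offset now 22 = byte 2 bit 6; 18 bits remain
Read 5: bits[22:26] width=4 -> value=4 (bin 0100); offset now 26 = byte 3 bit 2; 14 bits remain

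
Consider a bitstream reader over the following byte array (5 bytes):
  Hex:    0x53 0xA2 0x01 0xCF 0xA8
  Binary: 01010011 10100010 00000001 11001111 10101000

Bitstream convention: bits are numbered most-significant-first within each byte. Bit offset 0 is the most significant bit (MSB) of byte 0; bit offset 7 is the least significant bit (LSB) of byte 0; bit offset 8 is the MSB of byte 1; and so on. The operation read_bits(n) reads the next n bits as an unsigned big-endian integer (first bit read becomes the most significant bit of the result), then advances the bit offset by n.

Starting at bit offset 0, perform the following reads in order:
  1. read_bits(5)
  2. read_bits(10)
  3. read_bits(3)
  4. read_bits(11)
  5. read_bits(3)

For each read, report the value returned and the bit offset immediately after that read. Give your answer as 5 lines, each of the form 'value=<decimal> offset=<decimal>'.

Answer: value=10 offset=5
value=465 offset=15
value=0 offset=18
value=57 offset=29
value=7 offset=32

Derivation:
Read 1: bits[0:5] width=5 -> value=10 (bin 01010); offset now 5 = byte 0 bit 5; 35 bits remain
Read 2: bits[5:15] width=10 -> value=465 (bin 0111010001); offset now 15 = byte 1 bit 7; 25 bits remain
Read 3: bits[15:18] width=3 -> value=0 (bin 000); offset now 18 = byte 2 bit 2; 22 bits remain
Read 4: bits[18:29] width=11 -> value=57 (bin 00000111001); offset now 29 = byte 3 bit 5; 11 bits remain
Read 5: bits[29:32] width=3 -> value=7 (bin 111); offset now 32 = byte 4 bit 0; 8 bits remain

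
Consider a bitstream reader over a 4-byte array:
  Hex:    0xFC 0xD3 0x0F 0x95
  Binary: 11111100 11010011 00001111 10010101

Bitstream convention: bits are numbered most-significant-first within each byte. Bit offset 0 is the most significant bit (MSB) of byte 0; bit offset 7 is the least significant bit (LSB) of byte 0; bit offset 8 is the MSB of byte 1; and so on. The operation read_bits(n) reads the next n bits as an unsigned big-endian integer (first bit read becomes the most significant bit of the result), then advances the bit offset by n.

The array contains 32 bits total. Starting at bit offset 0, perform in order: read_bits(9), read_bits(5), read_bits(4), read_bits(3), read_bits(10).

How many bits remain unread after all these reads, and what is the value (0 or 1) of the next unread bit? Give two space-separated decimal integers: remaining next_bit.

Answer: 1 1

Derivation:
Read 1: bits[0:9] width=9 -> value=505 (bin 111111001); offset now 9 = byte 1 bit 1; 23 bits remain
Read 2: bits[9:14] width=5 -> value=20 (bin 10100); offset now 14 = byte 1 bit 6; 18 bits remain
Read 3: bits[14:18] width=4 -> value=12 (bin 1100); offset now 18 = byte 2 bit 2; 14 bits remain
Read 4: bits[18:21] width=3 -> value=1 (bin 001); offset now 21 = byte 2 bit 5; 11 bits remain
Read 5: bits[21:31] width=10 -> value=970 (bin 1111001010); offset now 31 = byte 3 bit 7; 1 bits remain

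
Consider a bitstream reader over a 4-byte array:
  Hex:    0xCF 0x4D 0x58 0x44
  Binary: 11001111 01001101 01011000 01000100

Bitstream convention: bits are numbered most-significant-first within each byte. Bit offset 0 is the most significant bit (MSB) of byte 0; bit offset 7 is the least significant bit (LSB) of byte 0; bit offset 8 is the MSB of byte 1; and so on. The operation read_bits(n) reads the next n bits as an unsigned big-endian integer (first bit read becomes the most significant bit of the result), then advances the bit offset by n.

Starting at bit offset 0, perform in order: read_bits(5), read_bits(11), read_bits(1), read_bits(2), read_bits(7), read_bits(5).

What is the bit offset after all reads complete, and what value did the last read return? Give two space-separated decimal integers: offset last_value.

Answer: 31 2

Derivation:
Read 1: bits[0:5] width=5 -> value=25 (bin 11001); offset now 5 = byte 0 bit 5; 27 bits remain
Read 2: bits[5:16] width=11 -> value=1869 (bin 11101001101); offset now 16 = byte 2 bit 0; 16 bits remain
Read 3: bits[16:17] width=1 -> value=0 (bin 0); offset now 17 = byte 2 bit 1; 15 bits remain
Read 4: bits[17:19] width=2 -> value=2 (bin 10); offset now 19 = byte 2 bit 3; 13 bits remain
Read 5: bits[19:26] width=7 -> value=97 (bin 1100001); offset now 26 = byte 3 bit 2; 6 bits remain
Read 6: bits[26:31] width=5 -> value=2 (bin 00010); offset now 31 = byte 3 bit 7; 1 bits remain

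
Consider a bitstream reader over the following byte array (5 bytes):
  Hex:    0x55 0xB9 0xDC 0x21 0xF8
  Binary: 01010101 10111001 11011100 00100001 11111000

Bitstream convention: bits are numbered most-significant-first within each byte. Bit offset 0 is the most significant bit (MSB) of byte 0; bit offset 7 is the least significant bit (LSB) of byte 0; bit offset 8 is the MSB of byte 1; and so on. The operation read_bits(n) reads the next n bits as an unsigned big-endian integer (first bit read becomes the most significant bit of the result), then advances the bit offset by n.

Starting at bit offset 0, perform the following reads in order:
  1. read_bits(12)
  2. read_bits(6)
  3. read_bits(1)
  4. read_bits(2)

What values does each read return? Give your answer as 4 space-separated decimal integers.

Read 1: bits[0:12] width=12 -> value=1371 (bin 010101011011); offset now 12 = byte 1 bit 4; 28 bits remain
Read 2: bits[12:18] width=6 -> value=39 (bin 100111); offset now 18 = byte 2 bit 2; 22 bits remain
Read 3: bits[18:19] width=1 -> value=0 (bin 0); offset now 19 = byte 2 bit 3; 21 bits remain
Read 4: bits[19:21] width=2 -> value=3 (bin 11); offset now 21 = byte 2 bit 5; 19 bits remain

Answer: 1371 39 0 3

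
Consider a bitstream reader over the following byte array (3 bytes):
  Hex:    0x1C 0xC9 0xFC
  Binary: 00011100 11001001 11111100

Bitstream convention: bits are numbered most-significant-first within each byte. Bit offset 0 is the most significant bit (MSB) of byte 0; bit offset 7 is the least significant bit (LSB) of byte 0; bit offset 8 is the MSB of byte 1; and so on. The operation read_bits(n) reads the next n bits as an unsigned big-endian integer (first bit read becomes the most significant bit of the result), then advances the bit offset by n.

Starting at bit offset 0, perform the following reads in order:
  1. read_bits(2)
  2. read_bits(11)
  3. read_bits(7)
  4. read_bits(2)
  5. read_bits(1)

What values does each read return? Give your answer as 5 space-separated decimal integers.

Read 1: bits[0:2] width=2 -> value=0 (bin 00); offset now 2 = byte 0 bit 2; 22 bits remain
Read 2: bits[2:13] width=11 -> value=921 (bin 01110011001); offset now 13 = byte 1 bit 5; 11 bits remain
Read 3: bits[13:20] width=7 -> value=31 (bin 0011111); offset now 20 = byte 2 bit 4; 4 bits remain
Read 4: bits[20:22] width=2 -> value=3 (bin 11); offset now 22 = byte 2 bit 6; 2 bits remain
Read 5: bits[22:23] width=1 -> value=0 (bin 0); offset now 23 = byte 2 bit 7; 1 bits remain

Answer: 0 921 31 3 0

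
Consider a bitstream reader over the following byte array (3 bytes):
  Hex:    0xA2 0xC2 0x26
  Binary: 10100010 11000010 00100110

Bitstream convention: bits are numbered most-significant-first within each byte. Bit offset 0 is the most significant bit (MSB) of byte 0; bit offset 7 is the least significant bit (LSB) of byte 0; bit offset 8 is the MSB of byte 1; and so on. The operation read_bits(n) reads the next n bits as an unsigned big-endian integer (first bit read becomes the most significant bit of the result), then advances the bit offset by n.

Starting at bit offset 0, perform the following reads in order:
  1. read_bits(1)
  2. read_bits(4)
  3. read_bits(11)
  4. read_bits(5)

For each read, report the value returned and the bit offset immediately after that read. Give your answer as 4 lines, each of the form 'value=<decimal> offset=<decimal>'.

Answer: value=1 offset=1
value=4 offset=5
value=706 offset=16
value=4 offset=21

Derivation:
Read 1: bits[0:1] width=1 -> value=1 (bin 1); offset now 1 = byte 0 bit 1; 23 bits remain
Read 2: bits[1:5] width=4 -> value=4 (bin 0100); offset now 5 = byte 0 bit 5; 19 bits remain
Read 3: bits[5:16] width=11 -> value=706 (bin 01011000010); offset now 16 = byte 2 bit 0; 8 bits remain
Read 4: bits[16:21] width=5 -> value=4 (bin 00100); offset now 21 = byte 2 bit 5; 3 bits remain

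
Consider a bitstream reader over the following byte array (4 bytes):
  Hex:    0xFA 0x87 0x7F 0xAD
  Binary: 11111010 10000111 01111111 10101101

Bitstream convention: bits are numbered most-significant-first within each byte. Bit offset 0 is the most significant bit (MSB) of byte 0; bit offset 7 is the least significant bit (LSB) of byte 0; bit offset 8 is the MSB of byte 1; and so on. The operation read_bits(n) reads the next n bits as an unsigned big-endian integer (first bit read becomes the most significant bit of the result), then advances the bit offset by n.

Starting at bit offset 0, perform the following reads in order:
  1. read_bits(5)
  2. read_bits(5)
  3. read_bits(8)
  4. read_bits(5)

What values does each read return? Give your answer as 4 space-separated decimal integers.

Answer: 31 10 29 31

Derivation:
Read 1: bits[0:5] width=5 -> value=31 (bin 11111); offset now 5 = byte 0 bit 5; 27 bits remain
Read 2: bits[5:10] width=5 -> value=10 (bin 01010); offset now 10 = byte 1 bit 2; 22 bits remain
Read 3: bits[10:18] width=8 -> value=29 (bin 00011101); offset now 18 = byte 2 bit 2; 14 bits remain
Read 4: bits[18:23] width=5 -> value=31 (bin 11111); offset now 23 = byte 2 bit 7; 9 bits remain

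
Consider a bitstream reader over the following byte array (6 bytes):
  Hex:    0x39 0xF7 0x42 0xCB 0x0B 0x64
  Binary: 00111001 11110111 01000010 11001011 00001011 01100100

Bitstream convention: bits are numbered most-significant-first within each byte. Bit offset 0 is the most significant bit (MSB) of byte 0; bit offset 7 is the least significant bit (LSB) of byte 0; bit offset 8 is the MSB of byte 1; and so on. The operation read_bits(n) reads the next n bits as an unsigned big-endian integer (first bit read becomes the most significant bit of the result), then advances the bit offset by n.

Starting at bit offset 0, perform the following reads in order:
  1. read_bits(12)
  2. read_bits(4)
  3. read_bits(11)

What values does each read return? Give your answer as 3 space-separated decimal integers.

Read 1: bits[0:12] width=12 -> value=927 (bin 001110011111); offset now 12 = byte 1 bit 4; 36 bits remain
Read 2: bits[12:16] width=4 -> value=7 (bin 0111); offset now 16 = byte 2 bit 0; 32 bits remain
Read 3: bits[16:27] width=11 -> value=534 (bin 01000010110); offset now 27 = byte 3 bit 3; 21 bits remain

Answer: 927 7 534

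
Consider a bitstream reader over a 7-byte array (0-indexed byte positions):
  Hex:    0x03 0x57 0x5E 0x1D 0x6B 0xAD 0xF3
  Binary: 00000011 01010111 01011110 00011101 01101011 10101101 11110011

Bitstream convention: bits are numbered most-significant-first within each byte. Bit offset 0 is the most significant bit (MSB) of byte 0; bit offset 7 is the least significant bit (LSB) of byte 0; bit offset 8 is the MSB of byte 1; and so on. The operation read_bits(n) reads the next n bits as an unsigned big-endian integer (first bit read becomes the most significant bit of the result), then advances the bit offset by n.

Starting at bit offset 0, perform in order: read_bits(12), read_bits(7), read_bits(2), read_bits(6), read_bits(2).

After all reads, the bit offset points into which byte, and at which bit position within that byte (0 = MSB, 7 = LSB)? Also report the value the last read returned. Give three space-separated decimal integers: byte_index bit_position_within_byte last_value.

Read 1: bits[0:12] width=12 -> value=53 (bin 000000110101); offset now 12 = byte 1 bit 4; 44 bits remain
Read 2: bits[12:19] width=7 -> value=58 (bin 0111010); offset now 19 = byte 2 bit 3; 37 bits remain
Read 3: bits[19:21] width=2 -> value=3 (bin 11); offset now 21 = byte 2 bit 5; 35 bits remain
Read 4: bits[21:27] width=6 -> value=48 (bin 110000); offset now 27 = byte 3 bit 3; 29 bits remain
Read 5: bits[27:29] width=2 -> value=3 (bin 11); offset now 29 = byte 3 bit 5; 27 bits remain

Answer: 3 5 3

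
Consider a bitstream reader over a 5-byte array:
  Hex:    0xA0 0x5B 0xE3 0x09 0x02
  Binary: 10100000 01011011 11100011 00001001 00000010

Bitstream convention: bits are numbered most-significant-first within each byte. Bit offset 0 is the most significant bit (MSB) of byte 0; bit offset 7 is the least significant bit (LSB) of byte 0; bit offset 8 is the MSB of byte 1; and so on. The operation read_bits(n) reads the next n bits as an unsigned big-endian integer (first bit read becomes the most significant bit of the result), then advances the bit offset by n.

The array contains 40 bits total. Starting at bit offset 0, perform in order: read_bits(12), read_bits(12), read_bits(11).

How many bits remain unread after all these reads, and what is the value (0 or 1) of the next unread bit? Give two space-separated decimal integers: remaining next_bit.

Answer: 5 0

Derivation:
Read 1: bits[0:12] width=12 -> value=2565 (bin 101000000101); offset now 12 = byte 1 bit 4; 28 bits remain
Read 2: bits[12:24] width=12 -> value=3043 (bin 101111100011); offset now 24 = byte 3 bit 0; 16 bits remain
Read 3: bits[24:35] width=11 -> value=72 (bin 00001001000); offset now 35 = byte 4 bit 3; 5 bits remain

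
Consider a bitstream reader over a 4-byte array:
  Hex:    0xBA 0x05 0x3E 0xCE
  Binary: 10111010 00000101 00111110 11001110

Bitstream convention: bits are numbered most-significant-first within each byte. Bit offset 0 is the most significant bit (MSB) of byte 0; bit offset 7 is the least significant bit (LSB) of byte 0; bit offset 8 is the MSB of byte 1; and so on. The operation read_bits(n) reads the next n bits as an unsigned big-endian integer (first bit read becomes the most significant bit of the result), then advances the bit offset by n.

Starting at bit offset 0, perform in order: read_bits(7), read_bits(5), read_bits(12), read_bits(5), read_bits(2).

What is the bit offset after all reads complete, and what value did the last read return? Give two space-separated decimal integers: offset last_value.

Answer: 31 3

Derivation:
Read 1: bits[0:7] width=7 -> value=93 (bin 1011101); offset now 7 = byte 0 bit 7; 25 bits remain
Read 2: bits[7:12] width=5 -> value=0 (bin 00000); offset now 12 = byte 1 bit 4; 20 bits remain
Read 3: bits[12:24] width=12 -> value=1342 (bin 010100111110); offset now 24 = byte 3 bit 0; 8 bits remain
Read 4: bits[24:29] width=5 -> value=25 (bin 11001); offset now 29 = byte 3 bit 5; 3 bits remain
Read 5: bits[29:31] width=2 -> value=3 (bin 11); offset now 31 = byte 3 bit 7; 1 bits remain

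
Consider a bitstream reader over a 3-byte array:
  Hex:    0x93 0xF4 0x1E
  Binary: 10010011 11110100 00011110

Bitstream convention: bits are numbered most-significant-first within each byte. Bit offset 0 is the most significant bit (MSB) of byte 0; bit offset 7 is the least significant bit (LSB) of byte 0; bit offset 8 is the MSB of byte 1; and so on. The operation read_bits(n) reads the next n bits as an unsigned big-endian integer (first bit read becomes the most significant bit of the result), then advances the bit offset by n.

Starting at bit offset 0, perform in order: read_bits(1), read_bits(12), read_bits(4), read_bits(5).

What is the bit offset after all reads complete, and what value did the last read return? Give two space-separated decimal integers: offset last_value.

Read 1: bits[0:1] width=1 -> value=1 (bin 1); offset now 1 = byte 0 bit 1; 23 bits remain
Read 2: bits[1:13] width=12 -> value=638 (bin 001001111110); offset now 13 = byte 1 bit 5; 11 bits remain
Read 3: bits[13:17] width=4 -> value=8 (bin 1000); offset now 17 = byte 2 bit 1; 7 bits remain
Read 4: bits[17:22] width=5 -> value=7 (bin 00111); offset now 22 = byte 2 bit 6; 2 bits remain

Answer: 22 7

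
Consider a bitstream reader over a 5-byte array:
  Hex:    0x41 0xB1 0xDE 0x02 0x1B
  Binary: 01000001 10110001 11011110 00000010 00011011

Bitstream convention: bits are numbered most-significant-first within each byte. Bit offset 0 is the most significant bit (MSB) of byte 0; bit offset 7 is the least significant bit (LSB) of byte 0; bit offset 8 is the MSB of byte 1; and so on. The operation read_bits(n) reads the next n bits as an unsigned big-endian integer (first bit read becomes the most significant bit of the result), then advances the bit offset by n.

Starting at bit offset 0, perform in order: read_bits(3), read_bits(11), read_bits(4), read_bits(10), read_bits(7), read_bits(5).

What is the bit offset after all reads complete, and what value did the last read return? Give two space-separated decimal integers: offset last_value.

Answer: 40 27

Derivation:
Read 1: bits[0:3] width=3 -> value=2 (bin 010); offset now 3 = byte 0 bit 3; 37 bits remain
Read 2: bits[3:14] width=11 -> value=108 (bin 00001101100); offset now 14 = byte 1 bit 6; 26 bits remain
Read 3: bits[14:18] width=4 -> value=7 (bin 0111); offset now 18 = byte 2 bit 2; 22 bits remain
Read 4: bits[18:28] width=10 -> value=480 (bin 0111100000); offset now 28 = byte 3 bit 4; 12 bits remain
Read 5: bits[28:35] width=7 -> value=16 (bin 0010000); offset now 35 = byte 4 bit 3; 5 bits remain
Read 6: bits[35:40] width=5 -> value=27 (bin 11011); offset now 40 = byte 5 bit 0; 0 bits remain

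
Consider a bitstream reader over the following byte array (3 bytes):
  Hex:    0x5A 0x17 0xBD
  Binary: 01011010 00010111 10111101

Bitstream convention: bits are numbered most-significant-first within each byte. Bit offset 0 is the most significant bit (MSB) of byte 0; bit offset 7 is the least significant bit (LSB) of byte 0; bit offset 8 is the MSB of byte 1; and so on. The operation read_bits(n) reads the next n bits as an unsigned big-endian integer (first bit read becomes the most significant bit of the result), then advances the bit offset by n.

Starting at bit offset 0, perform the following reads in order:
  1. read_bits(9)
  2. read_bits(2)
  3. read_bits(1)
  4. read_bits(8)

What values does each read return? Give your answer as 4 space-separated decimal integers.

Answer: 180 0 1 123

Derivation:
Read 1: bits[0:9] width=9 -> value=180 (bin 010110100); offset now 9 = byte 1 bit 1; 15 bits remain
Read 2: bits[9:11] width=2 -> value=0 (bin 00); offset now 11 = byte 1 bit 3; 13 bits remain
Read 3: bits[11:12] width=1 -> value=1 (bin 1); offset now 12 = byte 1 bit 4; 12 bits remain
Read 4: bits[12:20] width=8 -> value=123 (bin 01111011); offset now 20 = byte 2 bit 4; 4 bits remain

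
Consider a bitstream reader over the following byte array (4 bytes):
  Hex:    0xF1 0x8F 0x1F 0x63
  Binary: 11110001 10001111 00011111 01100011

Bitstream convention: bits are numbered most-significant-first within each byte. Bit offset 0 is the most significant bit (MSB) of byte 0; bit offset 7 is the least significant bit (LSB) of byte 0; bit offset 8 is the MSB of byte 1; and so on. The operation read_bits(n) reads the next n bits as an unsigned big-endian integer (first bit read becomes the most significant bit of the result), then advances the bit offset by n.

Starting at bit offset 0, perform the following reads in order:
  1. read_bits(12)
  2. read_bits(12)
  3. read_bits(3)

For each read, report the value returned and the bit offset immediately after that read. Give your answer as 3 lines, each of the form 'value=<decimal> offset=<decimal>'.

Read 1: bits[0:12] width=12 -> value=3864 (bin 111100011000); offset now 12 = byte 1 bit 4; 20 bits remain
Read 2: bits[12:24] width=12 -> value=3871 (bin 111100011111); offset now 24 = byte 3 bit 0; 8 bits remain
Read 3: bits[24:27] width=3 -> value=3 (bin 011); offset now 27 = byte 3 bit 3; 5 bits remain

Answer: value=3864 offset=12
value=3871 offset=24
value=3 offset=27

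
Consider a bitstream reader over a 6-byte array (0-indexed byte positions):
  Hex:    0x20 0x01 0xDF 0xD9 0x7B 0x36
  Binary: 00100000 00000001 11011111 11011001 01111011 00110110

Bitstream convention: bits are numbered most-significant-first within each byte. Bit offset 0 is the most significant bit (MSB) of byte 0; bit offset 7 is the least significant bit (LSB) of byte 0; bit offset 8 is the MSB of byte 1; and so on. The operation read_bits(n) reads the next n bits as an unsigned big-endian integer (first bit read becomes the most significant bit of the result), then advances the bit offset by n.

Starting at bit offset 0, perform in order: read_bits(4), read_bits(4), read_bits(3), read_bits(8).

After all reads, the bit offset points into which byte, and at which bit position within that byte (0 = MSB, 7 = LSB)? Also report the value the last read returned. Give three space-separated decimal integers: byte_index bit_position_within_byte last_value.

Answer: 2 3 14

Derivation:
Read 1: bits[0:4] width=4 -> value=2 (bin 0010); offset now 4 = byte 0 bit 4; 44 bits remain
Read 2: bits[4:8] width=4 -> value=0 (bin 0000); offset now 8 = byte 1 bit 0; 40 bits remain
Read 3: bits[8:11] width=3 -> value=0 (bin 000); offset now 11 = byte 1 bit 3; 37 bits remain
Read 4: bits[11:19] width=8 -> value=14 (bin 00001110); offset now 19 = byte 2 bit 3; 29 bits remain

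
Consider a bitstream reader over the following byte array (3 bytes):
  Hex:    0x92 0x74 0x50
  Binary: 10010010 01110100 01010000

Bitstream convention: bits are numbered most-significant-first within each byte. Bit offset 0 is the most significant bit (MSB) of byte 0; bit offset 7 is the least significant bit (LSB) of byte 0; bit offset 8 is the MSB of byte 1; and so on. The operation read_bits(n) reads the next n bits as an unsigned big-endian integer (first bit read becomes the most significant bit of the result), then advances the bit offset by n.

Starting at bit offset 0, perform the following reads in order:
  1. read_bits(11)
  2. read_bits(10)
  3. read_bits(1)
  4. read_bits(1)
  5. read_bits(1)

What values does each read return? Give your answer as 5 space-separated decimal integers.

Read 1: bits[0:11] width=11 -> value=1171 (bin 10010010011); offset now 11 = byte 1 bit 3; 13 bits remain
Read 2: bits[11:21] width=10 -> value=650 (bin 1010001010); offset now 21 = byte 2 bit 5; 3 bits remain
Read 3: bits[21:22] width=1 -> value=0 (bin 0); offset now 22 = byte 2 bit 6; 2 bits remain
Read 4: bits[22:23] width=1 -> value=0 (bin 0); offset now 23 = byte 2 bit 7; 1 bits remain
Read 5: bits[23:24] width=1 -> value=0 (bin 0); offset now 24 = byte 3 bit 0; 0 bits remain

Answer: 1171 650 0 0 0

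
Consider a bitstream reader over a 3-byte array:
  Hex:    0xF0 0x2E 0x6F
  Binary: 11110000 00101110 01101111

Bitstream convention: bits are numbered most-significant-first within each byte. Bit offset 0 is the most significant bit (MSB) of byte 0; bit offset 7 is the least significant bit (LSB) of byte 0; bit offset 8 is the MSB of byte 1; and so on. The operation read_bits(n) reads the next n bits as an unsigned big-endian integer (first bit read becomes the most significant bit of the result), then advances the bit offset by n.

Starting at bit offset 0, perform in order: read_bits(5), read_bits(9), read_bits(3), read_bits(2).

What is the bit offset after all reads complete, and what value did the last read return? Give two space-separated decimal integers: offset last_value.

Read 1: bits[0:5] width=5 -> value=30 (bin 11110); offset now 5 = byte 0 bit 5; 19 bits remain
Read 2: bits[5:14] width=9 -> value=11 (bin 000001011); offset now 14 = byte 1 bit 6; 10 bits remain
Read 3: bits[14:17] width=3 -> value=4 (bin 100); offset now 17 = byte 2 bit 1; 7 bits remain
Read 4: bits[17:19] width=2 -> value=3 (bin 11); offset now 19 = byte 2 bit 3; 5 bits remain

Answer: 19 3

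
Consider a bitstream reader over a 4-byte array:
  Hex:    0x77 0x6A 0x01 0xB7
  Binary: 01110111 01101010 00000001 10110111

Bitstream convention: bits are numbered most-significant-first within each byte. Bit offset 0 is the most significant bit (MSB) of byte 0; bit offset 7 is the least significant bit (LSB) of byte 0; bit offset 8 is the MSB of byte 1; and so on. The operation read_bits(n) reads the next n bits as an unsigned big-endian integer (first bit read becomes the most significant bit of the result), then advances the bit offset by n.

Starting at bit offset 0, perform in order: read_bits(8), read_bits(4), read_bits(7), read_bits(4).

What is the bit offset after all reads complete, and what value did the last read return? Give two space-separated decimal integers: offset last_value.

Answer: 23 0

Derivation:
Read 1: bits[0:8] width=8 -> value=119 (bin 01110111); offset now 8 = byte 1 bit 0; 24 bits remain
Read 2: bits[8:12] width=4 -> value=6 (bin 0110); offset now 12 = byte 1 bit 4; 20 bits remain
Read 3: bits[12:19] width=7 -> value=80 (bin 1010000); offset now 19 = byte 2 bit 3; 13 bits remain
Read 4: bits[19:23] width=4 -> value=0 (bin 0000); offset now 23 = byte 2 bit 7; 9 bits remain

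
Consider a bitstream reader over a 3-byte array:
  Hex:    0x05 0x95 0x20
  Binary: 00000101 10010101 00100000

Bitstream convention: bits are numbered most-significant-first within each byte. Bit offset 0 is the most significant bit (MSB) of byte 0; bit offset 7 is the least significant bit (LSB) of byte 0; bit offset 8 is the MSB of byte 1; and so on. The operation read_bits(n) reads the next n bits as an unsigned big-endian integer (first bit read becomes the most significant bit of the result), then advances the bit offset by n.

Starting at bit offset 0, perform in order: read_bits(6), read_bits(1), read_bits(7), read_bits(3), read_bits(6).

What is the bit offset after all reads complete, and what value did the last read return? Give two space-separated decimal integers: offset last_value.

Read 1: bits[0:6] width=6 -> value=1 (bin 000001); offset now 6 = byte 0 bit 6; 18 bits remain
Read 2: bits[6:7] width=1 -> value=0 (bin 0); offset now 7 = byte 0 bit 7; 17 bits remain
Read 3: bits[7:14] width=7 -> value=101 (bin 1100101); offset now 14 = byte 1 bit 6; 10 bits remain
Read 4: bits[14:17] width=3 -> value=2 (bin 010); offset now 17 = byte 2 bit 1; 7 bits remain
Read 5: bits[17:23] width=6 -> value=16 (bin 010000); offset now 23 = byte 2 bit 7; 1 bits remain

Answer: 23 16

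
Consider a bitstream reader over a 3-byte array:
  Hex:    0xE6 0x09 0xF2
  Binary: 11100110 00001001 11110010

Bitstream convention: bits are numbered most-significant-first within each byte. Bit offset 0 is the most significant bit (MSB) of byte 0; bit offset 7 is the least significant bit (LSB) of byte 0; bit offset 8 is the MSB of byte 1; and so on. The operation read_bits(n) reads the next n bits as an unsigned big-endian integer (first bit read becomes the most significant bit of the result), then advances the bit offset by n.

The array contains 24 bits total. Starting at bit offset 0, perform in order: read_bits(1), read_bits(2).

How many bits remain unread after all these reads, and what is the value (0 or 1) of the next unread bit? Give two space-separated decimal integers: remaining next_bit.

Answer: 21 0

Derivation:
Read 1: bits[0:1] width=1 -> value=1 (bin 1); offset now 1 = byte 0 bit 1; 23 bits remain
Read 2: bits[1:3] width=2 -> value=3 (bin 11); offset now 3 = byte 0 bit 3; 21 bits remain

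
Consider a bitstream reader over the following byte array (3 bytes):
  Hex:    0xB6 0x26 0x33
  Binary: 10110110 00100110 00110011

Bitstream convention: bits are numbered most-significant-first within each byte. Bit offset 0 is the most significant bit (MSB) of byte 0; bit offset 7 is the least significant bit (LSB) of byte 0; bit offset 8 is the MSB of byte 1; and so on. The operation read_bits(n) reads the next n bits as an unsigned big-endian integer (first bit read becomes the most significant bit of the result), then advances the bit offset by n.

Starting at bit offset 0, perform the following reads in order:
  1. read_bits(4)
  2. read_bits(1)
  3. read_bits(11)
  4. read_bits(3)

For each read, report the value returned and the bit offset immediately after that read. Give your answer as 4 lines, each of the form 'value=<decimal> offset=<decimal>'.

Read 1: bits[0:4] width=4 -> value=11 (bin 1011); offset now 4 = byte 0 bit 4; 20 bits remain
Read 2: bits[4:5] width=1 -> value=0 (bin 0); offset now 5 = byte 0 bit 5; 19 bits remain
Read 3: bits[5:16] width=11 -> value=1574 (bin 11000100110); offset now 16 = byte 2 bit 0; 8 bits remain
Read 4: bits[16:19] width=3 -> value=1 (bin 001); offset now 19 = byte 2 bit 3; 5 bits remain

Answer: value=11 offset=4
value=0 offset=5
value=1574 offset=16
value=1 offset=19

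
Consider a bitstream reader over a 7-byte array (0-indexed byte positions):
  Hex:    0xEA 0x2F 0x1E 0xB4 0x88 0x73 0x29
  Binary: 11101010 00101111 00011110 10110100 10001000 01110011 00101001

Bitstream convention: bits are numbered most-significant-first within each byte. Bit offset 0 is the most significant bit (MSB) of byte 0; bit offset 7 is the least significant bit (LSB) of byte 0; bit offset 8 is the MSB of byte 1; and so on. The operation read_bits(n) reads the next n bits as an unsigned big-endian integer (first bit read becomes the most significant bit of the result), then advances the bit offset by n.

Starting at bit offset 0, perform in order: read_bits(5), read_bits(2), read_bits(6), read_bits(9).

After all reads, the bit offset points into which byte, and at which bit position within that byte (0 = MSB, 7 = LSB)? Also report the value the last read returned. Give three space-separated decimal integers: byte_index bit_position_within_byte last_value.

Answer: 2 6 455

Derivation:
Read 1: bits[0:5] width=5 -> value=29 (bin 11101); offset now 5 = byte 0 bit 5; 51 bits remain
Read 2: bits[5:7] width=2 -> value=1 (bin 01); offset now 7 = byte 0 bit 7; 49 bits remain
Read 3: bits[7:13] width=6 -> value=5 (bin 000101); offset now 13 = byte 1 bit 5; 43 bits remain
Read 4: bits[13:22] width=9 -> value=455 (bin 111000111); offset now 22 = byte 2 bit 6; 34 bits remain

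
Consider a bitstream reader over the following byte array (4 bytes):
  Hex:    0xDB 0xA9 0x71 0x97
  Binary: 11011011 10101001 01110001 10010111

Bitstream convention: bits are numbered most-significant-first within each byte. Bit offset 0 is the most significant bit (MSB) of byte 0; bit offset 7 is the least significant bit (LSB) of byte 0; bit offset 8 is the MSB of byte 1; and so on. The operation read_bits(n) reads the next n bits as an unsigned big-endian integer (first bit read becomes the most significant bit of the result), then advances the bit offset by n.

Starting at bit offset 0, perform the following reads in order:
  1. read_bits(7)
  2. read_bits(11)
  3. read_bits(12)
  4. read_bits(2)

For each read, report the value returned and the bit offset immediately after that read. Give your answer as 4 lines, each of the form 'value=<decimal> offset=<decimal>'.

Answer: value=109 offset=7
value=1701 offset=18
value=3173 offset=30
value=3 offset=32

Derivation:
Read 1: bits[0:7] width=7 -> value=109 (bin 1101101); offset now 7 = byte 0 bit 7; 25 bits remain
Read 2: bits[7:18] width=11 -> value=1701 (bin 11010100101); offset now 18 = byte 2 bit 2; 14 bits remain
Read 3: bits[18:30] width=12 -> value=3173 (bin 110001100101); offset now 30 = byte 3 bit 6; 2 bits remain
Read 4: bits[30:32] width=2 -> value=3 (bin 11); offset now 32 = byte 4 bit 0; 0 bits remain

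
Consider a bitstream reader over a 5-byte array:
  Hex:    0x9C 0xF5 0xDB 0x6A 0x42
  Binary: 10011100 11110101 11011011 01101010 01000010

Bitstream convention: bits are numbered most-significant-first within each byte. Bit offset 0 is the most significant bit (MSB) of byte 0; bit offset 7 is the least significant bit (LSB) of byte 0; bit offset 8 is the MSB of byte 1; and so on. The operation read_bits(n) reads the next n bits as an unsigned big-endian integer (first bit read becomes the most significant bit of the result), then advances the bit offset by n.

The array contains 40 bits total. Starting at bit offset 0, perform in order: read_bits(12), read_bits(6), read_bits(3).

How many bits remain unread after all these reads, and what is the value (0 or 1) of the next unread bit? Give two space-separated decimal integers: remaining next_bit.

Read 1: bits[0:12] width=12 -> value=2511 (bin 100111001111); offset now 12 = byte 1 bit 4; 28 bits remain
Read 2: bits[12:18] width=6 -> value=23 (bin 010111); offset now 18 = byte 2 bit 2; 22 bits remain
Read 3: bits[18:21] width=3 -> value=3 (bin 011); offset now 21 = byte 2 bit 5; 19 bits remain

Answer: 19 0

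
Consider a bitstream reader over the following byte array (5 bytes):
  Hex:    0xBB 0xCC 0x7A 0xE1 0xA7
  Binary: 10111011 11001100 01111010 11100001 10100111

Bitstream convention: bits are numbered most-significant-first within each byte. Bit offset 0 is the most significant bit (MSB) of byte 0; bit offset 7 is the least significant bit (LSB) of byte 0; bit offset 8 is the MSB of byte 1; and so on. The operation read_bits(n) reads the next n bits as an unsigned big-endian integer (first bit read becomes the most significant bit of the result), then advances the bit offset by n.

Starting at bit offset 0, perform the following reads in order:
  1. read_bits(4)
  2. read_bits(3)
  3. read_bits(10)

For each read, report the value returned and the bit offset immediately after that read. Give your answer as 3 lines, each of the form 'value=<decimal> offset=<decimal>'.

Read 1: bits[0:4] width=4 -> value=11 (bin 1011); offset now 4 = byte 0 bit 4; 36 bits remain
Read 2: bits[4:7] width=3 -> value=5 (bin 101); offset now 7 = byte 0 bit 7; 33 bits remain
Read 3: bits[7:17] width=10 -> value=920 (bin 1110011000); offset now 17 = byte 2 bit 1; 23 bits remain

Answer: value=11 offset=4
value=5 offset=7
value=920 offset=17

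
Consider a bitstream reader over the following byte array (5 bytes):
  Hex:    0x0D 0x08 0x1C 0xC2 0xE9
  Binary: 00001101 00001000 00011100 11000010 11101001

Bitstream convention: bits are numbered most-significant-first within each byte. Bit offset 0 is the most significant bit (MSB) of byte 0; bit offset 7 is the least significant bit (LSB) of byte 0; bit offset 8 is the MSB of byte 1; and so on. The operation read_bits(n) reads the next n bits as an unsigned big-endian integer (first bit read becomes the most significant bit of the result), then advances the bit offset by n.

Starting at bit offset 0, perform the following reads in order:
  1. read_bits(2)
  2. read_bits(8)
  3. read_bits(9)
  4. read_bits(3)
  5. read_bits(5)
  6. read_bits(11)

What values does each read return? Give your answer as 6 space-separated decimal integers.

Answer: 0 52 64 7 6 186

Derivation:
Read 1: bits[0:2] width=2 -> value=0 (bin 00); offset now 2 = byte 0 bit 2; 38 bits remain
Read 2: bits[2:10] width=8 -> value=52 (bin 00110100); offset now 10 = byte 1 bit 2; 30 bits remain
Read 3: bits[10:19] width=9 -> value=64 (bin 001000000); offset now 19 = byte 2 bit 3; 21 bits remain
Read 4: bits[19:22] width=3 -> value=7 (bin 111); offset now 22 = byte 2 bit 6; 18 bits remain
Read 5: bits[22:27] width=5 -> value=6 (bin 00110); offset now 27 = byte 3 bit 3; 13 bits remain
Read 6: bits[27:38] width=11 -> value=186 (bin 00010111010); offset now 38 = byte 4 bit 6; 2 bits remain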